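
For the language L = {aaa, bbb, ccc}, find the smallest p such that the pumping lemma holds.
p = 4

For a finite language L, the pumping lemma holds vacuously if p > max|s| for s ∈ L.

The longest string in L = {aaa, bbb, ccc} has length 3.
If p = 4, then no string s ∈ L has |s| ≥ p, so the condition is vacuously true.

The minimum pumping length is p = 4.

Why no smaller p works: for any p ≤ 3, the longest string s ∈ L has |s| = 3 ≥ p, so it would
have to be pumpable; but pumping up (i = 2, 3, ...) produces ever longer strings, which cannot all lie in the
finite language L. So the pumping property fails for every p ≤ 3.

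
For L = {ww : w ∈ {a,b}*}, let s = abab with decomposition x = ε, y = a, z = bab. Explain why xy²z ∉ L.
xy²z = aabab ∉ L

Pumping with i = 2 replaces y = a by y² = aa:
- Original: s = xyz = abab; abab splits into halves ab · ab, which are equal, so it is in L (w = ab)
- Pumped: xy²z = ε · aa · bab = aabab
- aabab has odd length 5, so it cannot be written as ww and is not in L

The pumping lemma would require xy²z ∈ L, so this decomposition yields a contradiction.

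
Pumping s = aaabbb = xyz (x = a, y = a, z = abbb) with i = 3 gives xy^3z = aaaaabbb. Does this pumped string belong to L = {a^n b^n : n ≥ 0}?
No

xy³z = a · aaa · abbb = aaaaabbb.
aaaaabbb has 5 a's and 3 b's; 5 ≠ 3, so it is not in L.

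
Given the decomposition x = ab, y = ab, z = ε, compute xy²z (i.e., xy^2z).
ababab

Given x = 'ab', y = 'ab', z = '' and i = 2:

xy^2z = x + y·y·...·y (2 times) + z
       = 'ab' + 'ab'^2 + ''
       = 'ab' + 'abab' + ''
       = 'ababab'

The pumped string is 'ababab' with length 6.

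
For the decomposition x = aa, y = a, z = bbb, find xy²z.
aaaabbb

Given x = 'aa', y = 'a', z = 'bbb' and i = 2:

xy^2z = x + y·y·...·y (2 times) + z
       = 'aa' + 'a'^2 + 'bbb'
       = 'aa' + 'aa' + 'bbb'
       = 'aaaabbb'

The pumped string is 'aaaabbb' with length 7.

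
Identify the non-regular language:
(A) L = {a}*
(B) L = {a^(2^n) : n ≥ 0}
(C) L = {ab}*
(B) {a^(2^n) : n ≥ 0}

(B) L = {a^(2^n) : n ≥ 0} is NOT regular.

The pumping lemma can be used to prove this:
After pumping, length is no longer a power of 2

The other languages are regular because they can be recognized by finite automata.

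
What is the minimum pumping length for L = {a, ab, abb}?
p = 4

For a finite language L, the pumping lemma holds vacuously if p > max|s| for s ∈ L.

The longest string in L = {a, ab, abb} has length 3.
If p = 4, then no string s ∈ L has |s| ≥ p, so the condition is vacuously true.

The minimum pumping length is p = 4.

Why no smaller p works: for any p ≤ 3, the longest string s ∈ L has |s| = 3 ≥ p, so it would
have to be pumpable; but pumping up (i = 2, 3, ...) produces ever longer strings, which cannot all lie in the
finite language L. So the pumping property fails for every p ≤ 3.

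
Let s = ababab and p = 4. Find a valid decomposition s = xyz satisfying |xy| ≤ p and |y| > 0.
x = 'aba', y = 'b', z = 'ab'

For s = ababab and p = 4, one valid decomposition is:
- x = 'aba' (length 3)
- y = 'b' (length 1)
- z = 'ab' (length 2)

Verification:
- xyz = 'aba' + 'b' + 'ab' = ababab ✓
- |xy| = 4 ≤ 4 ✓
- |y| = 1 > 0 ✓

All pumping lemma constraints are satisfied.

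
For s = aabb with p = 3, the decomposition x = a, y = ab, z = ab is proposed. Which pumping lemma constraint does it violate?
Violated: xyz = s

The decomposition x = a, y = ab, z = ab for s = aabb with p = 3
violates the constraint: xyz = s

xyz = 'a' + 'ab' + 'ab' = 'aabab' ≠ 'aabb' = s. The decomposition doesn't reconstruct s.

Pumping lemma constraints:
1. xyz = s (decomposition is valid)
2. |xy| ≤ p
3. |y| > 0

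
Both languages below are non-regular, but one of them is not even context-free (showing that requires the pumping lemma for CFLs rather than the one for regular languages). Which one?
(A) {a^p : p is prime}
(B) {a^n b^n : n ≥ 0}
(A) {a^p : p is prime}

(A) {a^p : p is prime} requires the CFL pumping lemma.

- {a^n b^n : n ≥ 0} is context-free (but not regular)
  • Can be shown non-regular with the regular pumping lemma
  • After pumping, the number of a's and b's become unequal

- {a^p : p is prime} is NOT context-free
  • Requires the CFL pumping lemma to prove
  • The CFL pumping lemma also fails because prime gaps are unbounded

The CFL pumping lemma is "stronger" in that it can prove non-membership
in the larger class of context-free languages.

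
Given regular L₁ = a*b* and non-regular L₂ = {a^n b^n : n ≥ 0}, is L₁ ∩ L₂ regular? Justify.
No — L₁ ∩ L₂ is not regular.

Every string a^n b^n already lies in a*b*, so L₁ ∩ L₂ = {a^n b^n : n ≥ 0} = L₂ itself, which is the standard non-regular language (pump s = a^p b^p).

Note that the bare facts "L₁ regular, L₂ non-regular" do not settle the question by themselves: the closure of regular languages under ∪, ∩, complement and difference applies only when BOTH operands are regular. With a non-regular operand the result can come out regular or non-regular depending on the specific languages, so one has to work out L₁ ∩ L₂ for this particular pair, as above.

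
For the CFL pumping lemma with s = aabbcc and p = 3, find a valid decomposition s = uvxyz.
u='aa', v='b', x='b', y='c', z='c'

For s = aabbcc with pumping length p = 3:

One valid decomposition:
- u = 'aa'
- v = 'b'
- x = 'b'
- y = 'c'
- z = 'c'

Verification:
- uvxyz = 'aa' + 'b' + 'b' + 'c' + 'c' = aabbcc ✓
- |vxy| = |'bbc'| = 3 ≤ 3 ✓
- |vy| = |'bc'| = 2 > 0 ✓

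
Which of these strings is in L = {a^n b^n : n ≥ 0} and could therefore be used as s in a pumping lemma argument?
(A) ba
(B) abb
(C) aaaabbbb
(C) aaaabbbb

The pumping lemma is applied to a string s that lies in L, so first check membership of each option:
- (A) ba has an a after a b, so it is not of the form a^n b^n and is not in L ✗
- (B) abb has 1 a's and 2 b's; 1 ≠ 2, so it is not in L ✗
- (C) aaaabbbb = a^4 b^4 has equal counts (4 = 4), so it is in L ✓

Only (C) aaaabbbb is in L, so it is the only candidate that could play the role of s.
(In a complete proof one picks s in terms of the pumping length p so that |s| ≥ p is guaranteed; a fixed string like aaaabbbb illustrates the shape of such an s.)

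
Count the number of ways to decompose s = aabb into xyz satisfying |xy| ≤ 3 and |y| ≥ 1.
6

For s = 'aabb' with pumping length p = 3:

Constraints: |xy| ≤ 3, |y| > 0

Valid decompositions (|xy| ≤ p, |y| ≥ 1):
  • x='', y='a', z='abb'
  • x='a', y='a', z='bb'
  • x='', y='aa', z='bb'
  • x='aa', y='b', z='b'
  • x='a', y='ab', z='b'
  • x='', y='aab', z='b'

Total count: 6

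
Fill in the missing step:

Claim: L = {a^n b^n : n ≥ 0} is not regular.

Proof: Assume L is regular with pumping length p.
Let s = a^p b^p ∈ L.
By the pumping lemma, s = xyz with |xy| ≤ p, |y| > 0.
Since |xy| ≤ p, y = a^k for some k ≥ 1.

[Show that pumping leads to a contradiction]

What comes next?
Consider xy²z = a^(p+k) b^p.

Since k ≥ 1, we have p + k > p.
So xy²z has more a's than b's: (p+k) a's vs p b's.
This means xy²z ∉ L because a^n b^n requires equal counts.

This contradicts the pumping lemma which states xy²z ∈ L.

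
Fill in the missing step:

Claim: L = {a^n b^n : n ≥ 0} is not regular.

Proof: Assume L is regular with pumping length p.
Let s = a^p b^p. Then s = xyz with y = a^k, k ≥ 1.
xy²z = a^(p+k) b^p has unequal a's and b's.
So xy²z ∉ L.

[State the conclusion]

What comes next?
This contradicts the pumping lemma for regular languages,
which guarantees xy^i z ∈ L for all i ≥ 0.

Since our assumption that L is regular leads to a contradiction,
we conclude that L = {a^n b^n : n ≥ 0} is NOT regular. ∎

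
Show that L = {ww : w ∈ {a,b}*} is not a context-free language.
Assume for contradiction that L is context-free, and let p ≥ 1 be the pumping length given by the pumping lemma for CFLs.
Choose s = a^p b^p a^p b^p. Then s ∈ L (take w = a^p b^p) and |s| = 4p ≥ p.
By the CFL pumping lemma, s = uvxyz for some u, v, x, y, z with |vxy| ≤ p, |vy| ≥ 1, and uv^i xy^i z ∈ L for every i ≥ 0.

Write s as four blocks A₁ B₁ A₂ B₂ with A₁ = A₂ = a^p and B₁ = B₂ = b^p. Since |vxy| ≤ p, the window vxy lies inside at most two adjacent blocks. Take i = 0 and let t = uxz, so |t| = 4p − |vy| with 1 ≤ |vy| ≤ p. If |t| is odd, t ∉ L immediately, so assume |vy| is even (hence |vy| ≥ 2) and |t|/2 = 2p − |vy|/2, which satisfies p ≤ |t|/2 ≤ 2p − 1.

Case 1 (vxy inside A₁B₁): t = a^(p−j) b^(p−l) a^p b^p with j + l = |vy|. The second half of t has length < 2p, so it is a suffix of the trailing a^p b^p and ends in b; the first half is a^(p−j) b^(p−l) a^((j+l)/2), which ends in a because (j+l)/2 ≥ 1. The halves differ, so t ∉ L.

Case 2 (vxy inside B₁A₂, straddling the middle): t = a^p b^(p−j) a^(p−l) b^p with j + l = |vy|. If t = ww, then w is a prefix of t of length ≥ p, so w begins with a^p; and w is a suffix of t of length ≥ p, so w ends with b^p. That forces |w| ≥ 2p, contradicting |w| = |t|/2 ≤ 2p − 1. So t ∉ L.

Case 3 (vxy inside A₂B₂): t = a^p b^p a^(p−j) b^(p−l) with j + l = |vy|. The first half of t is a prefix of a^p b^p, so it begins with a; the second half is b^((j+l)/2) a^(p−j) b^(p−l), which begins with b. The halves differ, so t ∉ L.

In every case uv⁰xy⁰z = uxz ∉ L.

This contradicts the CFL pumping lemma, which requires uv^i xy^i z ∈ L for all i ≥ 0.
Hence L = {ww : w ∈ {a,b}*} is not context-free. ∎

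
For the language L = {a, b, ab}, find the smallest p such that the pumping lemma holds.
p = 3

For a finite language L, the pumping lemma holds vacuously if p > max|s| for s ∈ L.

The longest string in L = {a, b, ab} has length 2.
If p = 3, then no string s ∈ L has |s| ≥ p, so the condition is vacuously true.

The minimum pumping length is p = 3.

Why no smaller p works: for any p ≤ 2, the longest string s ∈ L has |s| = 2 ≥ p, so it would
have to be pumpable; but pumping up (i = 2, 3, ...) produces ever longer strings, which cannot all lie in the
finite language L. So the pumping property fails for every p ≤ 2.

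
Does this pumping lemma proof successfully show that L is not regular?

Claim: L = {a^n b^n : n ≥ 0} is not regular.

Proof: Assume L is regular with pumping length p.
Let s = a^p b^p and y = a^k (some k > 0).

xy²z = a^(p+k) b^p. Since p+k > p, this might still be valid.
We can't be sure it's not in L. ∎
The proof is INCORRECT.

Error: The conclusion is wrong.
xy²z = a^(p+k) b^p is definitely NOT in L because the number of a's (p+k) ≠ number of b's (p).
The proof incorrectly doubts what is actually a valid contradiction.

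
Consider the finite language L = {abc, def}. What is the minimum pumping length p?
p = 4

For a finite language L, the pumping lemma holds vacuously if p > max|s| for s ∈ L.

The longest string in L = {abc, def} has length 3.
If p = 4, then no string s ∈ L has |s| ≥ p, so the condition is vacuously true.

The minimum pumping length is p = 4.

Why no smaller p works: for any p ≤ 3, the longest string s ∈ L has |s| = 3 ≥ p, so it would
have to be pumpable; but pumping up (i = 2, 3, ...) produces ever longer strings, which cannot all lie in the
finite language L. So the pumping property fails for every p ≤ 3.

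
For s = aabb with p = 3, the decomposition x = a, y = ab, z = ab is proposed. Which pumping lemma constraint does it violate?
Violated: xyz = s

The decomposition x = a, y = ab, z = ab for s = aabb with p = 3
violates the constraint: xyz = s

xyz = 'a' + 'ab' + 'ab' = 'aabab' ≠ 'aabb' = s. The decomposition doesn't reconstruct s.

Pumping lemma constraints:
1. xyz = s (decomposition is valid)
2. |xy| ≤ p
3. |y| > 0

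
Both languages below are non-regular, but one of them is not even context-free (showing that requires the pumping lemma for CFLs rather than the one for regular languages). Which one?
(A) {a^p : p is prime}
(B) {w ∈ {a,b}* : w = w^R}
(A) {a^p : p is prime}

(A) {a^p : p is prime} requires the CFL pumping lemma.

- {w ∈ {a,b}* : w = w^R} is context-free (but not regular)
  • Can be shown non-regular with the regular pumping lemma
  • After pumping, the string is no longer symmetric

- {a^p : p is prime} is NOT context-free
  • Requires the CFL pumping lemma to prove
  • The CFL pumping lemma also fails because prime gaps are unbounded

The CFL pumping lemma is "stronger" in that it can prove non-membership
in the larger class of context-free languages.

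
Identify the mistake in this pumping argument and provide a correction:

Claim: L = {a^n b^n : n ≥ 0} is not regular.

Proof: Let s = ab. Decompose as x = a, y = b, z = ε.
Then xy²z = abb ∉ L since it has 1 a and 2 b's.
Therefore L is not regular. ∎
Error: The string s = ab might be shorter than the pumping length p.

Correction: Choose s = a^p b^p to ensure |s| ≥ p. Also, the decomposition is wrong: with |xy| ≤ p, y cannot include b's when s starts with p a's.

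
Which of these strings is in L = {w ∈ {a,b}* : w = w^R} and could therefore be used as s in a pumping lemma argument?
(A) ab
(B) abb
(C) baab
(C) baab

The pumping lemma is applied to a string s that lies in L, so first check membership of each option:
- (A) ab reversed is ba ≠ ab, so it is not a palindrome and is not in L ✗
- (B) abb reversed is bba ≠ abb, so it is not a palindrome and is not in L ✗
- (C) baab reversed is baab, the same string, so it is a palindrome and is in L ✓

Only (C) baab is in L, so it is the only candidate that could play the role of s.
(In a complete proof one picks s in terms of the pumping length p so that |s| ≥ p is guaranteed; a fixed string like baab illustrates the shape of such an s.)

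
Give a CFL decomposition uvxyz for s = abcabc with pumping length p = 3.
u='ab', v='c', x='a', y='b', z='c'

For s = abcabc with pumping length p = 3:

One valid decomposition:
- u = 'ab'
- v = 'c'
- x = 'a'
- y = 'b'
- z = 'c'

Verification:
- uvxyz = 'ab' + 'c' + 'a' + 'b' + 'c' = abcabc ✓
- |vxy| = |'cab'| = 3 ≤ 3 ✓
- |vy| = |'cb'| = 2 > 0 ✓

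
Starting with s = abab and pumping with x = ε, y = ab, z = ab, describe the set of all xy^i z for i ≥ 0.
{xy^i z : i ≥ 0} = {(ab)^(i+1) : i ≥ 0} = {ab, abab, ababab, ...}

With x = ε, y = ab, z = ab: Pumping 'ab' gives strings of alternating a's and b's.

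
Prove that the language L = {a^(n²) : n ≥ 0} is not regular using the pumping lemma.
Assume for contradiction that L is regular, and let p ≥ 1 be the pumping length given by the pumping lemma.
Choose s = a^(p²). Then s ∈ L and |s| = p² ≥ p.
By the pumping lemma, s = xyz for some x, y, z with |xy| ≤ p, |y| ≥ 1, and xy^i z ∈ L for every i ≥ 0.
Here y = a^k for some k with 1 ≤ k ≤ |xy| ≤ p.

Take i = 2: |xy²z| = p² + k.
Now p² < p² + k ≤ p² + p < p² + 2p + 1 = (p + 1)².
So |xy²z| lies strictly between the consecutive squares p² and (p + 1)², hence is not a perfect square, and xy²z ∉ L.

This contradicts the pumping lemma, which requires xy^i z ∈ L for all i ≥ 0.
Hence L = {a^(n²) : n ≥ 0} is not regular. ∎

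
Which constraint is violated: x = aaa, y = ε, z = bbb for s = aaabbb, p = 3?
Violated: |y| > 0

The decomposition x = aaa, y = ε, z = bbb for s = aaabbb with p = 3
violates the constraint: |y| > 0

|y| = 0, but the pumping lemma requires |y| > 0 (y must be non-empty).

Pumping lemma constraints:
1. xyz = s (decomposition is valid)
2. |xy| ≤ p
3. |y| > 0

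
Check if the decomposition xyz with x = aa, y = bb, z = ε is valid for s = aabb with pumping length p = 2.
Violated: |xy| ≤ p

The decomposition x = aa, y = bb, z = ε for s = aabb with p = 2
violates the constraint: |xy| ≤ p

|xy| = |aabb| = 4 > 2 = p. The decomposition puts too many characters in xy.

Pumping lemma constraints:
1. xyz = s (decomposition is valid)
2. |xy| ≤ p
3. |y| > 0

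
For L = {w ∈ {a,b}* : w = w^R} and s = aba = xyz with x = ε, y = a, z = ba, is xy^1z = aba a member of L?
Yes

xy¹z = ε · a · ba = aba.
aba reversed is aba, the same string, so it is a palindrome and is in L.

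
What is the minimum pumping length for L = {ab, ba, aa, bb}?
p = 3

For a finite language L, the pumping lemma holds vacuously if p > max|s| for s ∈ L.

The longest string in L = {ab, ba, aa, bb} has length 2.
If p = 3, then no string s ∈ L has |s| ≥ p, so the condition is vacuously true.

The minimum pumping length is p = 3.

Why no smaller p works: for any p ≤ 2, the longest string s ∈ L has |s| = 2 ≥ p, so it would
have to be pumpable; but pumping up (i = 2, 3, ...) produces ever longer strings, which cannot all lie in the
finite language L. So the pumping property fails for every p ≤ 2.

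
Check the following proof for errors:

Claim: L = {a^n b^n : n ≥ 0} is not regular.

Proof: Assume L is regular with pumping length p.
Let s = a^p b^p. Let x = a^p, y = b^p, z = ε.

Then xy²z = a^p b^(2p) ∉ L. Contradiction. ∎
The proof is INCORRECT.

Error: The decomposition violates |xy| ≤ p.
With x = a^p and y = b^p, we have |xy| = 2p > p.
The pumping lemma requires |xy| ≤ p, so y must be within the first p characters.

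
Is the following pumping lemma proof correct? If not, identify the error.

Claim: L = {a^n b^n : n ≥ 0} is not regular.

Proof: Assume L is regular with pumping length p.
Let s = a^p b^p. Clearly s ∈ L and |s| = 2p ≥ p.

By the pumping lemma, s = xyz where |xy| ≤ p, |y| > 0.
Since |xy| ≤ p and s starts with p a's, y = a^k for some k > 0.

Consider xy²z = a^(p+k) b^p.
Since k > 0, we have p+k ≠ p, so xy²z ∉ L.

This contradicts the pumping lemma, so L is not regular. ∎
The proof is correct.

This proof is valid because:
1. The string s = a^p b^p is correctly in L
2. The decomposition analysis is correct: y must consist only of a's
3. The contradiction is valid: pumping increases a's but not b's
4. The conclusion follows logically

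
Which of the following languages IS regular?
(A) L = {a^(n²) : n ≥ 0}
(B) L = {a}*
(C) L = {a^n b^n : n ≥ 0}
(B) {a}*

(B) L = {a}* is regular.

This can be recognized by a finite automaton (DFA/NFA).
Regular expressions like {a}* define regular languages.

The other choices are not regular:
- {a^(n²) : n ≥ 0}: After pumping, length is no longer a perfect square
- {a^n b^n : n ≥ 0}: After pumping, the number of a's and b's become unequal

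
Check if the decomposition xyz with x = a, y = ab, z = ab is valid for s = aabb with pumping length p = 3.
Violated: xyz = s

The decomposition x = a, y = ab, z = ab for s = aabb with p = 3
violates the constraint: xyz = s

xyz = 'a' + 'ab' + 'ab' = 'aabab' ≠ 'aabb' = s. The decomposition doesn't reconstruct s.

Pumping lemma constraints:
1. xyz = s (decomposition is valid)
2. |xy| ≤ p
3. |y| > 0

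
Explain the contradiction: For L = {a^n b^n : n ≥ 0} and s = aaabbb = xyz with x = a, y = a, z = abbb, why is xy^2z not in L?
xy²z = aaaabbb ∉ L

Pumping with i = 2 replaces y = a by y² = aa:
- Original: s = xyz = aaabbb; aaabbb = a^3 b^3 has equal counts (3 = 3), so it is in L
- Pumped: xy²z = a · aa · abbb = aaaabbb
- aaaabbb has 4 a's and 3 b's; 4 ≠ 3, so it is not in L

The pumping lemma would require xy²z ∈ L, so this decomposition yields a contradiction.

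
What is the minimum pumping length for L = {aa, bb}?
p = 3

For a finite language L, the pumping lemma holds vacuously if p > max|s| for s ∈ L.

The longest string in L = {aa, bb} has length 2.
If p = 3, then no string s ∈ L has |s| ≥ p, so the condition is vacuously true.

The minimum pumping length is p = 3.

Why no smaller p works: for any p ≤ 2, the longest string s ∈ L has |s| = 2 ≥ p, so it would
have to be pumpable; but pumping up (i = 2, 3, ...) produces ever longer strings, which cannot all lie in the
finite language L. So the pumping property fails for every p ≤ 2.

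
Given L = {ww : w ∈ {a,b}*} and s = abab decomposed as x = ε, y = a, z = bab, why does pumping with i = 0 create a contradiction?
xy⁰z = bab ∉ L

Pumping with i = 0 replaces y = a by y⁰ = ε:
- Original: s = xyz = abab; abab splits into halves ab · ab, which are equal, so it is in L (w = ab)
- Pumped: xy⁰z = ε · ε · bab = bab
- bab has odd length 3, so it cannot be written as ww and is not in L

The pumping lemma would require xy⁰z ∈ L, so this decomposition yields a contradiction.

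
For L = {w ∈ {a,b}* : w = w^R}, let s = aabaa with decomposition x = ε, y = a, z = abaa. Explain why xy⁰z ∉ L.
xy⁰z = abaa ∉ L

Pumping with i = 0 replaces y = a by y⁰ = ε:
- Original: s = xyz = aabaa; aabaa reversed is aabaa, the same string, so it is a palindrome and is in L
- Pumped: xy⁰z = ε · ε · abaa = abaa
- abaa reversed is aaba ≠ abaa, so it is not a palindrome and is not in L

The pumping lemma would require xy⁰z ∈ L, so this decomposition yields a contradiction.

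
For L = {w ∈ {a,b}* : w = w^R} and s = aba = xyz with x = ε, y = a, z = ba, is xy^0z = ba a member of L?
No

xy⁰z = ε · ε · ba = ba.
ba reversed is ab ≠ ba, so it is not a palindrome and is not in L.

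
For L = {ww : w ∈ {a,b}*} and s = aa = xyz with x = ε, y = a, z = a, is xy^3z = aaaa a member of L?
Yes

xy³z = ε · aaa · a = aaaa.
aaaa splits into halves aa · aa, which are equal, so it is in L (w = aa).
(A single pumped string landing in L is not a contradiction by itself; a non-regularity proof needs some i for which xy^i z ∉ L, for every admissible decomposition.)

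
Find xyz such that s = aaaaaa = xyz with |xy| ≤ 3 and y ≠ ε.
x = 'a', y = 'aa', z = 'aaa'

For s = aaaaaa and p = 3, one valid decomposition is:
- x = 'a' (length 1)
- y = 'aa' (length 2)
- z = 'aaa' (length 3)

Verification:
- xyz = 'a' + 'aa' + 'aaa' = aaaaaa ✓
- |xy| = 3 ≤ 3 ✓
- |y| = 2 > 0 ✓

All pumping lemma constraints are satisfied.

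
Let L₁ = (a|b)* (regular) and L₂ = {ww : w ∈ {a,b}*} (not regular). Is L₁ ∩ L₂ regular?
No — L₁ ∩ L₂ is not regular.

(a|b)* is all strings over {a,b}, so L₁ ∩ L₂ = {ww : w ∈ {a,b}*} = L₂ itself, which is not regular (pump s = a^p b a^p b).

Note that the bare facts "L₁ regular, L₂ non-regular" do not settle the question by themselves: the closure of regular languages under ∪, ∩, complement and difference applies only when BOTH operands are regular. With a non-regular operand the result can come out regular or non-regular depending on the specific languages, so one has to work out L₁ ∩ L₂ for this particular pair, as above.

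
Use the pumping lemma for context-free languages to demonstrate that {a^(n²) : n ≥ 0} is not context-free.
Assume for contradiction that L is context-free, and let p ≥ 1 be the pumping length given by the pumping lemma for CFLs.
Choose s = a^(p²). Then s ∈ L and |s| = p² ≥ p.
By the CFL pumping lemma, s = uvxyz for some u, v, x, y, z with |vxy| ≤ p, |vy| ≥ 1, and uv^i xy^i z ∈ L for every i ≥ 0.
All symbols are a's, so only lengths matter: let k = |vy|, with 1 ≤ k ≤ |vxy| ≤ p.

Take i = 2: |uv²xy²z| = p² + k, and p² < p² + k ≤ p² + p < (p + 1)².
So the length lies strictly between consecutive squares and is not a perfect square; uv²xy²z ∉ L.

This contradicts the CFL pumping lemma, which requires uv^i xy^i z ∈ L for all i ≥ 0.
Hence L = {a^(n²) : n ≥ 0} is not context-free. ∎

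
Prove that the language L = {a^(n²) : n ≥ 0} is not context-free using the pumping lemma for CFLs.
Assume for contradiction that L is context-free, and let p ≥ 1 be the pumping length given by the pumping lemma for CFLs.
Choose s = a^(p²). Then s ∈ L and |s| = p² ≥ p.
By the CFL pumping lemma, s = uvxyz for some u, v, x, y, z with |vxy| ≤ p, |vy| ≥ 1, and uv^i xy^i z ∈ L for every i ≥ 0.
All symbols are a's, so only lengths matter: let k = |vy|, with 1 ≤ k ≤ |vxy| ≤ p.

Take i = 2: |uv²xy²z| = p² + k, and p² < p² + k ≤ p² + p < (p + 1)².
So the length lies strictly between consecutive squares and is not a perfect square; uv²xy²z ∉ L.

This contradicts the CFL pumping lemma, which requires uv^i xy^i z ∈ L for all i ≥ 0.
Hence L = {a^(n²) : n ≥ 0} is not context-free. ∎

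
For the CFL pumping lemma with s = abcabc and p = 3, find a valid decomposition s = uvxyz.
u='ab', v='c', x='a', y='b', z='c'

For s = abcabc with pumping length p = 3:

One valid decomposition:
- u = 'ab'
- v = 'c'
- x = 'a'
- y = 'b'
- z = 'c'

Verification:
- uvxyz = 'ab' + 'c' + 'a' + 'b' + 'c' = abcabc ✓
- |vxy| = |'cab'| = 3 ≤ 3 ✓
- |vy| = |'cb'| = 2 > 0 ✓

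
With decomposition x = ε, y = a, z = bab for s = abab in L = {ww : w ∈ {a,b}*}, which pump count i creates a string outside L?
i = 2

xy²z = ε · aa · bab = aabab; aabab has odd length 5, so it cannot be written as ww and is not in L.
(Other choices also work, e.g. i = 0, 3; only i = 1 is guaranteed to stay in L since xy¹z = s.)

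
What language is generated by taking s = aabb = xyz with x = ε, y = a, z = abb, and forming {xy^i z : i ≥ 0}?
{xy^i z : i ≥ 0} = {a^(i+1) b^2 : i ≥ 0} = {abb, aabb, aaabb, ...}

With x = ε, y = a, z = abb: Starting with aabb and pumping the first 'a' (z = abb keeps the second 'a'), we get strings with i+1 a's followed by 2 b's for i = 0, 1, 2, ...; note bb is not produced because z always contributes one a.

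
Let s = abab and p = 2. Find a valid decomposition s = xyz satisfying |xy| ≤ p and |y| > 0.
x = '', y = 'a', z = 'bab'

For s = abab and p = 2, one valid decomposition is:
- x = '' (length 0)
- y = 'a' (length 1)
- z = 'bab' (length 3)

Verification:
- xyz = '' + 'a' + 'bab' = abab ✓
- |xy| = 1 ≤ 2 ✓
- |y| = 1 > 0 ✓

All pumping lemma constraints are satisfied.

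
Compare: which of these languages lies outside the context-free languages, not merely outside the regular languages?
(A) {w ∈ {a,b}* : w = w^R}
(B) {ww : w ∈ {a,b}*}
(B) {ww : w ∈ {a,b}*}

(B) {ww : w ∈ {a,b}*} requires the CFL pumping lemma.

- {w ∈ {a,b}* : w = w^R} is context-free (but not regular)
  • Can be shown non-regular with the regular pumping lemma
  • After pumping, the string is no longer symmetric

- {ww : w ∈ {a,b}*} is NOT context-free
  • Requires the CFL pumping lemma to prove
  • Cannot verify equality of two arbitrary substrings

The CFL pumping lemma is "stronger" in that it can prove non-membership
in the larger class of context-free languages.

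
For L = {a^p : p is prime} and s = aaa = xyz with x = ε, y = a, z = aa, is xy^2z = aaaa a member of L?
No

xy²z = ε · aa · aa = aaaa.
aaaa has length 4 = 2 × 2, which is not prime, so it is not in L.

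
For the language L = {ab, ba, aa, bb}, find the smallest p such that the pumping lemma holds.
p = 3

For a finite language L, the pumping lemma holds vacuously if p > max|s| for s ∈ L.

The longest string in L = {ab, ba, aa, bb} has length 2.
If p = 3, then no string s ∈ L has |s| ≥ p, so the condition is vacuously true.

The minimum pumping length is p = 3.

Why no smaller p works: for any p ≤ 2, the longest string s ∈ L has |s| = 2 ≥ p, so it would
have to be pumpable; but pumping up (i = 2, 3, ...) produces ever longer strings, which cannot all lie in the
finite language L. So the pumping property fails for every p ≤ 2.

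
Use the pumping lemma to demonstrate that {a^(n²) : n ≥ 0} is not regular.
Assume for contradiction that L is regular, and let p ≥ 1 be the pumping length given by the pumping lemma.
Choose s = a^(p²). Then s ∈ L and |s| = p² ≥ p.
By the pumping lemma, s = xyz for some x, y, z with |xy| ≤ p, |y| ≥ 1, and xy^i z ∈ L for every i ≥ 0.
Here y = a^k for some k with 1 ≤ k ≤ |xy| ≤ p.

Take i = 2: |xy²z| = p² + k.
Now p² < p² + k ≤ p² + p < p² + 2p + 1 = (p + 1)².
So |xy²z| lies strictly between the consecutive squares p² and (p + 1)², hence is not a perfect square, and xy²z ∉ L.

This contradicts the pumping lemma, which requires xy^i z ∈ L for all i ≥ 0.
Hence L = {a^(n²) : n ≥ 0} is not regular. ∎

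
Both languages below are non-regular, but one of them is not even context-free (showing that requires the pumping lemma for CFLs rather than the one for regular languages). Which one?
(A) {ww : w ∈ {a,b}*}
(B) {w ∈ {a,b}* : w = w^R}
(A) {ww : w ∈ {a,b}*}

(A) {ww : w ∈ {a,b}*} requires the CFL pumping lemma.

- {w ∈ {a,b}* : w = w^R} is context-free (but not regular)
  • Can be shown non-regular with the regular pumping lemma
  • After pumping, the string is no longer symmetric

- {ww : w ∈ {a,b}*} is NOT context-free
  • Requires the CFL pumping lemma to prove
  • Even a PDA cannot compare two arbitrary halves symbol by symbol; CFL pumping on a^p b^p a^p b^p fails

The CFL pumping lemma is "stronger" in that it can prove non-membership
in the larger class of context-free languages.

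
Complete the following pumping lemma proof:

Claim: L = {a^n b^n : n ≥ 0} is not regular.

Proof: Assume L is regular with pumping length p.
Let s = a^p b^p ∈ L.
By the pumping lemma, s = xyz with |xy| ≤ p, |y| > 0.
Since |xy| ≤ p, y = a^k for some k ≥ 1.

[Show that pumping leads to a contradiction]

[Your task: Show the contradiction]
Consider xy²z = a^(p+k) b^p.

Since k ≥ 1, we have p + k > p.
So xy²z has more a's than b's: (p+k) a's vs p b's.
This means xy²z ∉ L because a^n b^n requires equal counts.

This contradicts the pumping lemma which states xy²z ∈ L.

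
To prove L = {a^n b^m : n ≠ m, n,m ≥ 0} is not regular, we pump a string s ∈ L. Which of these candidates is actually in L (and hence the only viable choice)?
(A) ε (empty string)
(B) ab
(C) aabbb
(C) aabbb

The pumping lemma is applied to a string s that lies in L, so first check membership of each option:
- (A) ε = a^0 b^0 has n = m = 0, so it is not in L ✗
- (B) ab = a^1 b^1 has n = m = 1, so it is not in L ✗
- (C) aabbb = a^2 b^3 with 2 ≠ 3, so it is in L ✓

Only (C) aabbb is in L, so it is the only candidate that could play the role of s.
(In a complete proof one picks s in terms of the pumping length p so that |s| ≥ p is guaranteed; a fixed string like aabbb illustrates the shape of such an s.)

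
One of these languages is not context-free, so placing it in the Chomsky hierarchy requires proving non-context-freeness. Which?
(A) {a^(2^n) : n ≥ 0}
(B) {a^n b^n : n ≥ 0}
(A) {a^(2^n) : n ≥ 0}

(A) {a^(2^n) : n ≥ 0} requires the CFL pumping lemma.

- {a^n b^n : n ≥ 0} is context-free (but not regular)
  • Can be shown non-regular with the regular pumping lemma
  • After pumping, the number of a's and b's become unequal

- {a^(2^n) : n ≥ 0} is NOT context-free
  • Requires the CFL pumping lemma to prove
  • Gaps between powers of 2 grow exponentially

The CFL pumping lemma is "stronger" in that it can prove non-membership
in the larger class of context-free languages.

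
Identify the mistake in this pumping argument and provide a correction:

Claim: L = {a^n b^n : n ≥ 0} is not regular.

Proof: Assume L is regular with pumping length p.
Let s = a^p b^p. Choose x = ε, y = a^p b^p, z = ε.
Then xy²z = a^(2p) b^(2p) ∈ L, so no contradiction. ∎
Error: The decomposition violates |xy| ≤ p. With y = a^p b^p, |xy| = |y| = 2p > p. (The proof also miscomputes xy²z, which would be a^p b^p a^p b^p rather than a^(2p) b^(2p), and it wrongly treats one harmless decomposition as settling the matter — the prover does not get to choose the decomposition.)

Correction: The pumping lemma requires |xy| ≤ p, and the argument must handle every decomposition satisfying |xy| ≤ p, |y| ≥ 1. Since s starts with p a's, any such y consists only of a's, say y = a^k with k ≥ 1. Then xy²z = a^(p+k) b^p has unequal numbers of a's and b's, so xy²z ∉ L — the required contradiction.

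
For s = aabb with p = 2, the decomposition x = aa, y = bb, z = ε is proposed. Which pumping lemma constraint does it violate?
Violated: |xy| ≤ p

The decomposition x = aa, y = bb, z = ε for s = aabb with p = 2
violates the constraint: |xy| ≤ p

|xy| = |aabb| = 4 > 2 = p. The decomposition puts too many characters in xy.

Pumping lemma constraints:
1. xyz = s (decomposition is valid)
2. |xy| ≤ p
3. |y| > 0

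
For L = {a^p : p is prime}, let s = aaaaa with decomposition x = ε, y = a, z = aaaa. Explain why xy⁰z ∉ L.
xy⁰z = aaaa ∉ L

Pumping with i = 0 replaces y = a by y⁰ = ε:
- Original: s = xyz = aaaaa; aaaaa has length 5, which is prime, so it is in L
- Pumped: xy⁰z = ε · ε · aaaa = aaaa
- aaaa has length 4 = 2 × 2, which is not prime, so it is not in L

The pumping lemma would require xy⁰z ∈ L, so this decomposition yields a contradiction.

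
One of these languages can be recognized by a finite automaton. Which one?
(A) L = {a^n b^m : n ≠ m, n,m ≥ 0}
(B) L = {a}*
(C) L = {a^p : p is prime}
(B) {a}*

(B) L = {a}* is regular.

This can be recognized by a finite automaton (DFA/NFA).
Regular expressions like {a}* define regular languages.

The other choices are not regular:
- {a^p : p is prime}: After pumping, the length becomes composite
- {a^n b^m : n ≠ m, n,m ≥ 0}: After pumping a's, we can make n = m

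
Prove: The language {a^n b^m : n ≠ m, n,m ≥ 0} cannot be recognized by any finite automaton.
Assume for contradiction that L is regular, and let p ≥ 1 be the pumping length given by the pumping lemma.
Choose s = a^p b^(p + p!). Then s ∈ L because p ≠ p + p! (as p! ≥ 1), and |s| ≥ p.
By the pumping lemma, s = xyz for some x, y, z with |xy| ≤ p, |y| ≥ 1, and xy^i z ∈ L for every i ≥ 0.
Since |xy| ≤ p and the first p symbols of s are all a's, y = a^k for some k with 1 ≤ k ≤ p.
For every i ≥ 0, xy^i z = a^(p + (i − 1)k) b^(p + p!).

Because 1 ≤ k ≤ p, k divides p!. Let t = p!/k (a positive integer) and take i = t + 1.
Then the number of a's is p + tk = p + p!, which equals the number of b's.
So xy^(t+1) z = a^(p + p!) b^(p + p!) has equally many a's and b's and is NOT in L.

This contradicts the pumping lemma, which requires xy^i z ∈ L for all i ≥ 0.
Hence L = {a^n b^m : n ≠ m, n,m ≥ 0} is not regular. ∎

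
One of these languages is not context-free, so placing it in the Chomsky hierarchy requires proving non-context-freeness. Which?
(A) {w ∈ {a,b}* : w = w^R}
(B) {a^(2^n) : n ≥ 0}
(B) {a^(2^n) : n ≥ 0}

(B) {a^(2^n) : n ≥ 0} requires the CFL pumping lemma.

- {w ∈ {a,b}* : w = w^R} is context-free (but not regular)
  • Can be shown non-regular with the regular pumping lemma
  • After pumping, the string is no longer symmetric

- {a^(2^n) : n ≥ 0} is NOT context-free
  • Requires the CFL pumping lemma to prove
  • Gaps between powers of 2 grow exponentially

The CFL pumping lemma is "stronger" in that it can prove non-membership
in the larger class of context-free languages.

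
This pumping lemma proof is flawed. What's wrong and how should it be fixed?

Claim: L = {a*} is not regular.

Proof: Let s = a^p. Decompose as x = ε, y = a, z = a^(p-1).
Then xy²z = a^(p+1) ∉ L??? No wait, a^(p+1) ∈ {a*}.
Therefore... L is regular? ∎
Error: The proof attempts to show a*  is not regular, but a* IS regular!

Correction: a* is a regular language (recognized by a simple DFA with one accepting state and self-loop on 'a'). The pumping lemma can only prove non-regularity, not regularity. For regular languages, pumping always works.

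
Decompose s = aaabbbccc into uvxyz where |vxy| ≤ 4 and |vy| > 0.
u='aa', v='a', x='bb', y='b', z='ccc'

For s = aaabbbccc with pumping length p = 4:

One valid decomposition:
- u = 'aa'
- v = 'a'
- x = 'bb'
- y = 'b'
- z = 'ccc'

Verification:
- uvxyz = 'aa' + 'a' + 'bb' + 'b' + 'ccc' = aaabbbccc ✓
- |vxy| = |'abbb'| = 4 ≤ 4 ✓
- |vy| = |'ab'| = 2 > 0 ✓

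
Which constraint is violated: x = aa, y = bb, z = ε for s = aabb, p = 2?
Violated: |xy| ≤ p

The decomposition x = aa, y = bb, z = ε for s = aabb with p = 2
violates the constraint: |xy| ≤ p

|xy| = |aabb| = 4 > 2 = p. The decomposition puts too many characters in xy.

Pumping lemma constraints:
1. xyz = s (decomposition is valid)
2. |xy| ≤ p
3. |y| > 0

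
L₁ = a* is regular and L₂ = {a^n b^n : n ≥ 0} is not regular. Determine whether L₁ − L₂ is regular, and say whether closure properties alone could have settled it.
Yes — L₁ − L₂ is regular.

The only string of a* that lies in {a^n b^n} is ε, so L₁ − L₂ = a* − {ε} = a⁺ = aa*, which is regular.

Note that the bare facts "L₁ regular, L₂ non-regular" do not settle the question by themselves: the closure of regular languages under ∪, ∩, complement and difference applies only when BOTH operands are regular. With a non-regular operand the result can come out regular or non-regular depending on the specific languages, so one has to work out L₁ − L₂ for this particular pair, as above.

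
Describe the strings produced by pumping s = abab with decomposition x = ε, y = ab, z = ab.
{xy^i z : i ≥ 0} = {(ab)^(i+1) : i ≥ 0} = {ab, abab, ababab, ...}

With x = ε, y = ab, z = ab: Pumping 'ab' gives strings of alternating a's and b's.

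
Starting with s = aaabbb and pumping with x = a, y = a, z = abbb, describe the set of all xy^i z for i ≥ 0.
{xy^i z : i ≥ 0} = {a^(2+i) b^3 : i ≥ 0} = {aabbb, aaabbb, aaaabbb, ...}

With x = a, y = a, z = abbb: Starting with aaabbb and pumping the second 'a', we get strings with 2+i a's followed by 3 b's for i = 0, 1, 2, ...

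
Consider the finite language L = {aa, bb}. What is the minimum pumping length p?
p = 3

For a finite language L, the pumping lemma holds vacuously if p > max|s| for s ∈ L.

The longest string in L = {aa, bb} has length 2.
If p = 3, then no string s ∈ L has |s| ≥ p, so the condition is vacuously true.

The minimum pumping length is p = 3.

Why no smaller p works: for any p ≤ 2, the longest string s ∈ L has |s| = 2 ≥ p, so it would
have to be pumpable; but pumping up (i = 2, 3, ...) produces ever longer strings, which cannot all lie in the
finite language L. So the pumping property fails for every p ≤ 2.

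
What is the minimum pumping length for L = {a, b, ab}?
p = 3

For a finite language L, the pumping lemma holds vacuously if p > max|s| for s ∈ L.

The longest string in L = {a, b, ab} has length 2.
If p = 3, then no string s ∈ L has |s| ≥ p, so the condition is vacuously true.

The minimum pumping length is p = 3.

Why no smaller p works: for any p ≤ 2, the longest string s ∈ L has |s| = 2 ≥ p, so it would
have to be pumpable; but pumping up (i = 2, 3, ...) produces ever longer strings, which cannot all lie in the
finite language L. So the pumping property fails for every p ≤ 2.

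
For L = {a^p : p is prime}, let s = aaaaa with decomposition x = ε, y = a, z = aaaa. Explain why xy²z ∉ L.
xy²z = aaaaaa ∉ L

Pumping with i = 2 replaces y = a by y² = aa:
- Original: s = xyz = aaaaa; aaaaa has length 5, which is prime, so it is in L
- Pumped: xy²z = ε · aa · aaaa = aaaaaa
- aaaaaa has length 6 = 2 × 3, which is not prime, so it is not in L

The pumping lemma would require xy²z ∈ L, so this decomposition yields a contradiction.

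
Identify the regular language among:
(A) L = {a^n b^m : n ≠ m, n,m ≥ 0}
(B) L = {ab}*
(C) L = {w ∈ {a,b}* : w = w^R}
(B) {ab}*

(B) L = {ab}* is regular.

This can be recognized by a finite automaton (DFA/NFA).
Regular expressions like {ab}* define regular languages.

The other choices are not regular:
- {w ∈ {a,b}* : w = w^R}: After pumping, the string is no longer symmetric
- {a^n b^m : n ≠ m, n,m ≥ 0}: After pumping a's, we can make n = m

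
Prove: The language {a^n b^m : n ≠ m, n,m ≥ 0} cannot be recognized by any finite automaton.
Assume for contradiction that L is regular, and let p ≥ 1 be the pumping length given by the pumping lemma.
Choose s = a^p b^(p + p!). Then s ∈ L because p ≠ p + p! (as p! ≥ 1), and |s| ≥ p.
By the pumping lemma, s = xyz for some x, y, z with |xy| ≤ p, |y| ≥ 1, and xy^i z ∈ L for every i ≥ 0.
Since |xy| ≤ p and the first p symbols of s are all a's, y = a^k for some k with 1 ≤ k ≤ p.
For every i ≥ 0, xy^i z = a^(p + (i − 1)k) b^(p + p!).

Because 1 ≤ k ≤ p, k divides p!. Let t = p!/k (a positive integer) and take i = t + 1.
Then the number of a's is p + tk = p + p!, which equals the number of b's.
So xy^(t+1) z = a^(p + p!) b^(p + p!) has equally many a's and b's and is NOT in L.

This contradicts the pumping lemma, which requires xy^i z ∈ L for all i ≥ 0.
Hence L = {a^n b^m : n ≠ m, n,m ≥ 0} is not regular. ∎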